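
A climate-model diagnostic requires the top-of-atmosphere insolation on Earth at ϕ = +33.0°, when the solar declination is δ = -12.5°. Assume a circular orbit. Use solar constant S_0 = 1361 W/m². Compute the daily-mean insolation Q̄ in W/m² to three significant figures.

cos h₀ = −tan(+33.0°) tan(-12.500°) = 0.1440, h₀ = 1.4263 rad.
Bracket: h₀ sin ϕ sin δ + cos ϕ cos δ sin h₀ = 1.4263×0.54464×-0.21644 + 0.83867×0.97630×0.98958 = -0.168135 + 0.810262 = 0.642127.
Q̄ = (S_0/π) × [bracket] = (1361/π) × 0.642127 = 278.2 W/m².

Q̄ ≈ 278 W/m²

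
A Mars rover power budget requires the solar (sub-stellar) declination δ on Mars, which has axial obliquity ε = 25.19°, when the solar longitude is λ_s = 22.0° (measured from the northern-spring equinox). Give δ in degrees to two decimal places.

δ = +9.17°

sin δ = sin ε · sin λ_s = sin 25.19° × sin 22.0° = 0.159441.
δ = arcsin(0.159441) = +9.17°.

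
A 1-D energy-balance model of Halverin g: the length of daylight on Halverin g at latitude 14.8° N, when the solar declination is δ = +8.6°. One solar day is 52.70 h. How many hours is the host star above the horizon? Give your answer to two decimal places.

27.02 h

cos h₀ = −tan ϕ · tan δ = −tan(+14.8°) × tan(+8.600°) = -0.0400, so h₀ = 1.6108 rad = 92.29°.
Daylight = 2h₀/(2π) × 52.70 h = (1.6108/π) × 52.70 = 27.02 h.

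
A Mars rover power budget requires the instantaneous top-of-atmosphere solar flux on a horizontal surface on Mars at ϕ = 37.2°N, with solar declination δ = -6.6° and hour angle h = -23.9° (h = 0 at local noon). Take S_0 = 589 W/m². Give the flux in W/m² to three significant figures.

385 W/m²

cos θ_z = sin ϕ sin δ + cos ϕ cos δ cos h = -0.069491 + 0.723404 = 0.653913.
Flux = S_0 · cos θ_z = 589 × 0.653913 = 385.2 W/m².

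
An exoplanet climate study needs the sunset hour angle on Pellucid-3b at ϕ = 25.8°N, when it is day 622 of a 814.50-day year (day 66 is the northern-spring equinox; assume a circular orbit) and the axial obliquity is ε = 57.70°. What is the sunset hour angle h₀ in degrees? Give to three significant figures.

h₀ = 54.2°

Solar longitude: L_s = 360° × (622 − 66)/814.50 = 245.746°.
sin δ = sin 57.70° × sin 245.746° = -0.77065, so δ = -50.413°.
cos h₀ = −tan ϕ · tan δ = −tan(+25.8°) × tan(-50.413°) = 0.5846, so h₀ = 0.9464 rad = 54.22°.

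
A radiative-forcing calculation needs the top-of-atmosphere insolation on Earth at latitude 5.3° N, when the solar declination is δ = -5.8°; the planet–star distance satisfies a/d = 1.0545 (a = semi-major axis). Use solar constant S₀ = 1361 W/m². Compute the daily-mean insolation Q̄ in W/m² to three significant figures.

Q̄ ≈ 470 W/m²

cos H₀ = −tan(+5.3°) tan(-5.800°) = 0.0094, H₀ = 1.5614 rad.
Bracket: H₀ sin φ sin δ + cos φ cos δ sin H₀ = 1.5614×0.09237×-0.10106 + 0.99572×0.99488×0.99996 = -0.014576 + 0.990582 = 0.976006.
Inverse-square distance factor (a/d)² = 1.0545² = 1.111970.
Q̄ = (S₀/π) × 1.111970 × [bracket] = (1361/π) × 1.111970 × 0.976006 = 470.2 W/m².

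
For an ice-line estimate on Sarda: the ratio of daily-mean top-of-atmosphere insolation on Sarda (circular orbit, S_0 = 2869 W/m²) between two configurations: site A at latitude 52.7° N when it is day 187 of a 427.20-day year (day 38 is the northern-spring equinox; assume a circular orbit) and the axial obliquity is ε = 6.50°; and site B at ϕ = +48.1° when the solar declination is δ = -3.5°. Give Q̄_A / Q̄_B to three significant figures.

Q̄_A / Q̄_B ≈ 1.21

— Configuration A (ϕ=+52.7°):
Solar longitude: L_s = 360° × (187 − 38)/427.20 = 125.562°.
sin δ = sin 6.50° × sin 125.562° = 0.09209, so δ = +5.284°.
cos h₀ = −tan(+52.7°) tan(+5.284°) = -0.1214, h₀ = 1.6925 rad.
Bracket: h₀ sin ϕ sin δ + cos ϕ cos δ sin h₀ = 1.6925×0.79547×0.09209 + 0.60599×0.99575×0.99260 = 0.123984 + 0.598949 = 0.722933.
Q̄ = (S_0/π) × [bracket] = (2869/π) × 0.722933 = 660.20 W/m².
— Configuration B (ϕ=+48.1°):
cos h₀ = −tan(+48.1°) tan(-3.500°) = 0.0682, h₀ = 1.5026 rad.
Bracket: h₀ sin ϕ sin δ + cos ϕ cos δ sin h₀ = 1.5026×0.74431×-0.06105 + 0.66783×0.99813×0.99767 = -0.068278 + 0.665028 = 0.596750.
Q̄ = (S_0/π) × [bracket] = (2869/π) × 0.596750 = 544.97 W/m².
Ratio Q̄_A / Q̄_B = 660.20 / 544.97 = 1.211.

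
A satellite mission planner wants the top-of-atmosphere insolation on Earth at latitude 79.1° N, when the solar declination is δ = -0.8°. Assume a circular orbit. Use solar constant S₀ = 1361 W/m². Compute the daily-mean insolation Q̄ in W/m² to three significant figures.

Q̄ ≈ 72.8 W/m²

cos H₀ = −tan(+79.1°) tan(-0.800°) = 0.0725, H₀ = 1.4982 rad.
Bracket: H₀ sin φ sin δ + cos φ cos δ sin H₀ = 1.4982×0.98196×-0.01396 + 0.18910×0.99990×0.99737 = -0.020538 + 0.188584 = 0.168046.
Q̄ = (S₀/π) × [bracket] = (1361/π) × 0.168046 = 72.80 W/m².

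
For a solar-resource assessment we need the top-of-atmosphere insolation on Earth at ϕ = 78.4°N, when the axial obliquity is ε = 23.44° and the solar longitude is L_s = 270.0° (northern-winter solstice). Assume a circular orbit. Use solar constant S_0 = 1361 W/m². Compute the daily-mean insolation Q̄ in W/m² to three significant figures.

Solar declination: sin δ = sin ε · sin L_s = sin 23.44° × sin 270.0° = -0.39779, so δ = -23.440°.
cos h₀ = −tan(+78.4°) tan(-23.440°) = 2.1122 ≥ 1 ⇒ polar night, h₀ = 0 and Q̄ = 0.

Q̄ ≈ 0.00 W/m²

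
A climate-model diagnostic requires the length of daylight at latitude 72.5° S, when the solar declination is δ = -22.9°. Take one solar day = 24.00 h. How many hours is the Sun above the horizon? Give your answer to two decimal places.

24.00 h

Sunrise equation: cos H₀ = −tan φ · tan δ = -1.3397 ≤ −1, so the Sun never sets (polar day) and H₀ = π.
Daylight = 2H₀/(2π) × 24.00 h = (3.1416/π) × 24.00 = 24.00 h.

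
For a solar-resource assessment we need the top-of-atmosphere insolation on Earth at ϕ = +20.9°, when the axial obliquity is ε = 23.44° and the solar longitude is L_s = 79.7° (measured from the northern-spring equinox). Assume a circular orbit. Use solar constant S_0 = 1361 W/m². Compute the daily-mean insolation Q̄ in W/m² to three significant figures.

Q̄ ≈ 472 W/m²

Solar declination: sin δ = sin ε · sin L_s = sin 23.44° × sin 79.7° = 0.39138, so δ = +23.040°.
cos h₀ = −tan(+20.9°) tan(+23.040°) = -0.1624, h₀ = 1.7339 rad.
Bracket: h₀ sin ϕ sin δ + cos ϕ cos δ sin h₀ = 1.7339×0.35674×0.39138 + 0.93420×0.92023×0.98672 = 0.242089 + 0.848262 = 1.090351.
Q̄ = (S_0/π) × [bracket] = (1361/π) × 1.090351 = 472.4 W/m².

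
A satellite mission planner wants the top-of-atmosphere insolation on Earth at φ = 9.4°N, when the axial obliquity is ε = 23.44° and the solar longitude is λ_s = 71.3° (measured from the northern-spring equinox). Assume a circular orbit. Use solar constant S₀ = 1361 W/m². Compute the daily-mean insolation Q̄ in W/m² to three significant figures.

Solar declination: sin δ = sin ε · sin λ_s = sin 23.44° × sin 71.3° = 0.37679, so δ = +22.135°.
cos H₀ = −tan(+9.4°) tan(+22.135°) = -0.0673, H₀ = 1.6382 rad.
Bracket: H₀ sin φ sin δ + cos φ cos δ sin H₀ = 1.6382×0.16333×0.37679 + 0.98657×0.92630×0.99773 = 0.100817 + 0.911785 = 1.012602.
Q̄ = (S₀/π) × [bracket] = (1361/π) × 1.012602 = 438.7 W/m².

Q̄ ≈ 439 W/m²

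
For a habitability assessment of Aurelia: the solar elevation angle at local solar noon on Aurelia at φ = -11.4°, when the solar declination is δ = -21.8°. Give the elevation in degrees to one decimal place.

79.6°

At local noon the hour angle is zero, so the zenith angle equals |φ − δ| = |-11.4° − (-21.800°)| = 10.400°.
Elevation = 90° − 10.400° = 79.6°.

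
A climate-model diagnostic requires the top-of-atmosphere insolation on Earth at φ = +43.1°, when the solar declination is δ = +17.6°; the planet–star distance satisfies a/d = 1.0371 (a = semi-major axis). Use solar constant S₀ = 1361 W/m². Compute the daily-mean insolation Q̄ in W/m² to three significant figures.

Q̄ ≈ 490 W/m²

cos H₀ = −tan(+43.1°) tan(+17.600°) = -0.2968, H₀ = 1.8722 rad.
Bracket: H₀ sin φ sin δ + cos φ cos δ sin H₀ = 1.8722×0.68327×0.30237 + 0.73016×0.95319×0.95492 = 0.386797 + 0.664606 = 1.051403.
Inverse-square distance factor (a/d)² = 1.0371² = 1.075576.
Q̄ = (S₀/π) × 1.075576 × [bracket] = (1361/π) × 1.075576 × 1.051403 = 489.9 W/m².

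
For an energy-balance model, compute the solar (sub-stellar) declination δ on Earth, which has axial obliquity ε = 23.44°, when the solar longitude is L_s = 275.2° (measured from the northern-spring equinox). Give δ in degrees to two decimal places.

δ = -23.34°

sin δ = sin ε · sin L_s = sin 23.44° × sin 275.2° = -0.396151.
δ = arcsin(-0.396151) = -23.34°.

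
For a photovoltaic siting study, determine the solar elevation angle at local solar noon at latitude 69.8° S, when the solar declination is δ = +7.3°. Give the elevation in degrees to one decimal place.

At local noon the hour angle is zero, so the zenith angle equals |φ − δ| = |-69.8° − (+7.300°)| = 77.100°.
Elevation = 90° − 77.100° = 12.9°.

12.9°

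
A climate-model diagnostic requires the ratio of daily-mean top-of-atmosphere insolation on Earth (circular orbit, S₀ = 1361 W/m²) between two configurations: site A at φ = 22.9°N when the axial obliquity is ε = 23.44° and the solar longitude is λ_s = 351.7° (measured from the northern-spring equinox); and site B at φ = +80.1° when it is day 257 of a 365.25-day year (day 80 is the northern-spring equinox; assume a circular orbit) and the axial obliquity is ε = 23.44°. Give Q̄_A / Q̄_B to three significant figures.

Q̄_A / Q̄_B ≈ 3.76

— Configuration A (φ=+22.9°):
Solar declination: sin δ = sin ε · sin λ_s = sin 23.44° × sin 351.7° = -0.05742, so δ = -3.292°.
cos H₀ = −tan(+22.9°) tan(-3.292°) = 0.0243, H₀ = 1.5465 rad.
Bracket: H₀ sin φ sin δ + cos φ cos δ sin H₀ = 1.5465×0.38912×-0.05742 + 0.92119×0.99835×0.99970 = -0.034554 + 0.919394 = 0.884840.
Q̄ = (S₀/π) × [bracket] = (1361/π) × 0.884840 = 383.33 W/m².
— Configuration B (φ=+80.1°):
Solar longitude: λ_s = 360° × (257 − 80)/365.25 = 174.456°.
sin δ = sin 23.44° × sin 174.456° = 0.03843, so δ = +2.203°.
cos H₀ = −tan(+80.1°) tan(+2.203°) = -0.2204, H₀ = 1.7930 rad.
Bracket: H₀ sin φ sin δ + cos φ cos δ sin H₀ = 1.7930×0.98511×0.03843 + 0.17193×0.99926×0.97542 = 0.067879 + 0.167580 = 0.235459.
Q̄ = (S₀/π) × [bracket] = (1361/π) × 0.235459 = 102.01 W/m².
Ratio Q̄_A / Q̄_B = 383.33 / 102.01 = 3.758.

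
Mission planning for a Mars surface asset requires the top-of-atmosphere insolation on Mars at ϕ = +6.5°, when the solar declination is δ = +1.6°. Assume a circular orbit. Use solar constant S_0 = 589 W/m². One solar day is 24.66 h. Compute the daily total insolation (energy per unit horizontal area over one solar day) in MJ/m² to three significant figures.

16.6 MJ/m²

cos h₀ = −tan(+6.5°) tan(+1.600°) = -0.0032, h₀ = 1.5740 rad.
Bracket: h₀ sin ϕ sin δ + cos ϕ cos δ sin h₀ = 1.5740×0.11320×0.02792 + 0.99357×0.99961×0.99999 = 0.004975 + 0.993173 = 0.998148.
Q̄ = (S_0/π) × [bracket] = (589/π) × 0.998148 = 187.14 W/m².
Daily total = Q̄ × 24.66 h × 3600 s/h = 187.14 × 24.66 × 3600 / 10⁶ = 16.61 MJ/m².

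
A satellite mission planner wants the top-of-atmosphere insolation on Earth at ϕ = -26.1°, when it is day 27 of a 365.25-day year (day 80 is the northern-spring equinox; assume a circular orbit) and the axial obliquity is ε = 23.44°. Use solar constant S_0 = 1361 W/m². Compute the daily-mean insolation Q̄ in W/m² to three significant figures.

Q̄ ≈ 468 W/m²

Solar longitude: L_s = 360° × (27 − 80)/365.25 = -52.238°, i.e. -52.238° + 360° = 307.762°.
sin δ = sin 23.44° × sin 307.762° = -0.31448, so δ = -18.329°.
cos h₀ = −tan(-26.1°) tan(-18.329°) = -0.1623, h₀ = 1.7338 rad.
Bracket: h₀ sin ϕ sin δ + cos ϕ cos δ sin h₀ = 1.7338×-0.43994×-0.31448 + 0.89803×0.94927×0.98674 = 0.239875 + 0.841169 = 1.081044.
Q̄ = (S_0/π) × [bracket] = (1361/π) × 1.081044 = 468.3 W/m².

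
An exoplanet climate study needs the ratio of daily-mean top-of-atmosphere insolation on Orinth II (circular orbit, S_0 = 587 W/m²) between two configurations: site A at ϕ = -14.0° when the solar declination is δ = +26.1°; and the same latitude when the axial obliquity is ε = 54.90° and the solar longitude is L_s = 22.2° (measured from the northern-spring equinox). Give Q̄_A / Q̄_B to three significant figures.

Q̄_A / Q̄_B ≈ 0.879

— Configuration A (ϕ=-14.0°):
cos h₀ = −tan(-14.0°) tan(+26.100°) = 0.1221, h₀ = 1.4483 rad.
Bracket: h₀ sin ϕ sin δ + cos ϕ cos δ sin h₀ = 1.4483×-0.24192×0.43994 + 0.97030×0.89803×0.99251 = -0.154143 + 0.864832 = 0.710689.
Q̄ = (S_0/π) × [bracket] = (587/π) × 0.710689 = 132.79 W/m².
— Configuration B (ϕ=-14.0°):
Solar declination: sin δ = sin ε · sin L_s = sin 54.90° × sin 22.2° = 0.30913, so δ = +18.007°.
cos h₀ = −tan(-14.0°) tan(+18.007°) = 0.0810, h₀ = 1.4897 rad.
Bracket: h₀ sin ϕ sin δ + cos ϕ cos δ sin h₀ = 1.4897×-0.24192×0.30913 + 0.97030×0.95102×0.99671 = -0.111407 + 0.919739 = 0.808332.
Q̄ = (S_0/π) × [bracket] = (587/π) × 0.808332 = 151.04 W/m².
Ratio Q̄_A / Q̄_B = 132.79 / 151.04 = 0.8792.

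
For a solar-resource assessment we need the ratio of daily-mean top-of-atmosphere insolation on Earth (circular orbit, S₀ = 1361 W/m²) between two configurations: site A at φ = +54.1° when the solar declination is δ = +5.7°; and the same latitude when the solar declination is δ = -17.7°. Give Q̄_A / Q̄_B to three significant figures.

Q̄_A / Q̄_B ≈ 3.15

— Configuration A (φ=+54.1°):
cos H₀ = −tan(+54.1°) tan(+5.700°) = -0.1379, H₀ = 1.7091 rad.
Bracket: H₀ sin φ sin δ + cos φ cos δ sin H₀ = 1.7091×0.81004×0.09932 + 0.58637×0.99506×0.99045 = 0.137503 + 0.577901 = 0.715404.
Q̄ = (S₀/π) × [bracket] = (1361/π) × 0.715404 = 309.93 W/m².
— Configuration B (φ=+54.1°):
cos H₀ = −tan(+54.1°) tan(-17.700°) = 0.4409, H₀ = 1.1142 rad.
Bracket: H₀ sin φ sin δ + cos φ cos δ sin H₀ = 1.1142×0.81004×-0.30403 + 0.58637×0.95266×0.89757 = -0.274401 + 0.501393 = 0.226992.
Q̄ = (S₀/π) × [bracket] = (1361/π) × 0.226992 = 98.337 W/m².
Ratio Q̄_A / Q̄_B = 309.93 / 98.337 = 3.152.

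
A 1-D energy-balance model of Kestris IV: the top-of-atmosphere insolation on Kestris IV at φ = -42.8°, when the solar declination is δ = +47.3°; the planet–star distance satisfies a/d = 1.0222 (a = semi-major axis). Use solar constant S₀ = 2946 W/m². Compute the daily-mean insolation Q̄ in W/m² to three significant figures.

cos H₀ = −tan(-42.8°) tan(+47.300°) = 1.0035 ≥ 1 ⇒ polar night, H₀ = 0 and Q̄ = 0.
Inverse-square distance factor (a/d)² = 1.0222² = 1.044893.

Q̄ ≈ 0.00 W/m²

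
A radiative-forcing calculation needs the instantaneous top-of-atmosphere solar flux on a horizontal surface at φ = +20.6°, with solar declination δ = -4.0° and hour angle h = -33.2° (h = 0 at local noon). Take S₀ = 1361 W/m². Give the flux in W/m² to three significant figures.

1.03e+03 W/m²

cos θ_z = sin φ sin δ + cos φ cos δ cos h = -0.024543 + 0.781353 = 0.756810.
Flux = S₀ · cos θ_z = 1361 × 0.756810 = 1030 W/m².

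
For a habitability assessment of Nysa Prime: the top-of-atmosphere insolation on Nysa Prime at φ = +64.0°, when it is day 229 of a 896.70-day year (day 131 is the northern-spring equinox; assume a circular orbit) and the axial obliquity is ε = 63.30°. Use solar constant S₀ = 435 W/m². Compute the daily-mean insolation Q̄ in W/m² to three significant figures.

Solar longitude: λ_s = 360° × (229 − 131)/896.70 = 39.344°.
sin δ = sin 63.30° × sin 39.344° = 0.56638, so δ = +34.498°.
cos H₀ = −tan(+64.0°) tan(+34.498°) = -1.4090 ≤ −1 ⇒ polar day, H₀ = π.
Bracket: H₀ sin φ sin δ + cos φ cos δ sin H₀ = 3.1416×0.89879×0.56638 + 0.43837×0.82415×0.00000 = 1.599252 + 0.000000 = 1.599252.
Q̄ = (S₀/π) × [bracket] = (435/π) × 1.599252 = 221.4 W/m².

Q̄ ≈ 221 W/m²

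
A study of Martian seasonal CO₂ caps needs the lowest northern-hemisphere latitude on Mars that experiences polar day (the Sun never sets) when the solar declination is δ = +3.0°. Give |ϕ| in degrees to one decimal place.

Polar day requires cos h₀ = −tan ϕ tan δ ≤ −1, i.e. tan ϕ tan δ ≥ 1.
The boundary is |tan ϕ| · |tan δ| = 1, so |ϕ| = 90° − |δ| = 90° − 3.0° = 87.0° in the northern hemisphere.

|ϕ| = 87.0°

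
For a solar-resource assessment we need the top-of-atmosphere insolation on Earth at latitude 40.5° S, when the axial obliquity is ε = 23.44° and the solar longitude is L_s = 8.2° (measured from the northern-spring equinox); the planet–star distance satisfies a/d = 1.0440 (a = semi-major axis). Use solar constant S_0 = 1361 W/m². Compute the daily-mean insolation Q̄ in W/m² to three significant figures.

Solar declination: sin δ = sin ε · sin L_s = sin 23.44° × sin 8.2° = 0.05674, so δ = +3.252°.
cos h₀ = −tan(-40.5°) tan(+3.252°) = 0.0485, h₀ = 1.5222 rad.
Bracket: h₀ sin ϕ sin δ + cos ϕ cos δ sin h₀ = 1.5222×-0.64945×0.05674 + 0.76041×0.99839×0.99882 = -0.056093 + 0.758290 = 0.702197.
Inverse-square distance factor (a/d)² = 1.0440² = 1.089936.
Q̄ = (S_0/π) × 1.089936 × [bracket] = (1361/π) × 1.089936 × 0.702197 = 331.6 W/m².

Q̄ ≈ 332 W/m²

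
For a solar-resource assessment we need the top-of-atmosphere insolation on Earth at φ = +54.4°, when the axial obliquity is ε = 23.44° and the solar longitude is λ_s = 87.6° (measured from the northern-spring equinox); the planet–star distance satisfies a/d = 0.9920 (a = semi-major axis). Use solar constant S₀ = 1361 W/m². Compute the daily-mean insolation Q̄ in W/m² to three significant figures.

Q̄ ≈ 487 W/m²

Solar declination: sin δ = sin ε · sin λ_s = sin 23.44° × sin 87.6° = 0.39744, so δ = +23.418°.
cos H₀ = −tan(+54.4°) tan(+23.418°) = -0.6050, H₀ = 2.2205 rad.
Bracket: H₀ sin φ sin δ + cos φ cos δ sin H₀ = 2.2205×0.81310×0.39744 + 0.58212×0.91763×0.79625 = 0.717573 + 0.425333 = 1.142906.
Inverse-square distance factor (a/d)² = 0.9920² = 0.984064.
Q̄ = (S₀/π) × 0.984064 × [bracket] = (1361/π) × 0.984064 × 1.142906 = 487.2 W/m².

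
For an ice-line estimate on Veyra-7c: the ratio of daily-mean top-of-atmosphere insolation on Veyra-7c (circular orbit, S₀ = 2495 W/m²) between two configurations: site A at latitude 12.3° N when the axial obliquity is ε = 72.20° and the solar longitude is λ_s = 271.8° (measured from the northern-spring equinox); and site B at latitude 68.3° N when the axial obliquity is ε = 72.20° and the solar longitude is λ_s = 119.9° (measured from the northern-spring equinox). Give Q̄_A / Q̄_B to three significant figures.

— Configuration A (φ=+12.3°):
Solar declination: sin δ = sin ε · sin λ_s = sin 72.20° × sin 271.8° = -0.95166, so δ = -72.112°.
cos H₀ = −tan(+12.3°) tan(-72.112°) = 0.6755, H₀ = 0.8291 rad.
Bracket: H₀ sin φ sin δ + cos φ cos δ sin H₀ = 0.8291×0.21303×-0.95166 + 0.97705×0.30715×0.73732 = -0.168085 + 0.221270 = 0.053185.
Q̄ = (S₀/π) × [bracket] = (2495/π) × 0.053185 = 42.239 W/m².
— Configuration B (φ=+68.3°):
Solar declination: sin δ = sin ε · sin λ_s = sin 72.20° × sin 119.9° = 0.82540, so δ = +55.629°.
cos H₀ = −tan(+68.3°) tan(+55.629°) = -3.6739 ≤ −1 ⇒ polar day, H₀ = π.
Bracket: H₀ sin φ sin δ + cos φ cos δ sin H₀ = 3.1416×0.92913×0.82540 + 0.36975×0.56455×0.00000 = 2.409305 + 0.000000 = 2.409305.
Q̄ = (S₀/π) × [bracket] = (2495/π) × 2.409305 = 1913.4 W/m².
Ratio Q̄_A / Q̄_B = 42.239 / 1913.4 = 0.02208.

Q̄_A / Q̄_B ≈ 0.0221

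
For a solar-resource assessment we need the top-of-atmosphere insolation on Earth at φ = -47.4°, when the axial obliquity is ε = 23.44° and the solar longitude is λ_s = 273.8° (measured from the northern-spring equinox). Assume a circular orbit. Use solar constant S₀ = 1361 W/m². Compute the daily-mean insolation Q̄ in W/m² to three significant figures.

Solar declination: sin δ = sin ε · sin λ_s = sin 23.44° × sin 273.8° = -0.39691, so δ = -23.385°.
cos H₀ = −tan(-47.4°) tan(-23.385°) = -0.4703, H₀ = 2.0604 rad.
Bracket: H₀ sin φ sin δ + cos φ cos δ sin H₀ = 2.0604×-0.73610×-0.39691 + 0.67688×0.91786×0.88252 = 0.601978 + 0.548293 = 1.150271.
Q̄ = (S₀/π) × [bracket] = (1361/π) × 1.150271 = 498.3 W/m².

Q̄ ≈ 498 W/m²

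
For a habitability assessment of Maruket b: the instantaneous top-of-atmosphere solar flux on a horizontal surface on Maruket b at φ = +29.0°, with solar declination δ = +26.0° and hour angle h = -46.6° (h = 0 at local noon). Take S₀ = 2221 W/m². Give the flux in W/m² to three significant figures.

1.67e+03 W/m²

cos θ_z = sin φ sin δ + cos φ cos δ cos h = 0.212527 + 0.540122 = 0.752649.
Flux = S₀ · cos θ_z = 2221 × 0.752649 = 1672 W/m².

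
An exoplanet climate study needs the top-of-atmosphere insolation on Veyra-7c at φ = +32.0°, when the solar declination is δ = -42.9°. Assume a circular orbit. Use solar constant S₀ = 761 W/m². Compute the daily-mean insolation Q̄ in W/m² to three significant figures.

cos H₀ = −tan(+32.0°) tan(-42.900°) = 0.5807, H₀ = 0.9513 rad.
Bracket: H₀ sin φ sin δ + cos φ cos δ sin H₀ = 0.9513×0.52992×-0.68072 + 0.84805×0.73254×0.81414 = -0.343160 + 0.505769 = 0.162609.
Q̄ = (S₀/π) × [bracket] = (761/π) × 0.162609 = 39.39 W/m².

Q̄ ≈ 39.4 W/m²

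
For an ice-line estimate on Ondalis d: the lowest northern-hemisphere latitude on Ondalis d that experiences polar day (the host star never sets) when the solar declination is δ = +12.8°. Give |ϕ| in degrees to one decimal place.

Polar day requires cos h₀ = −tan ϕ tan δ ≤ −1, i.e. tan ϕ tan δ ≥ 1.
The boundary is |tan ϕ| · |tan δ| = 1, so |ϕ| = 90° − |δ| = 90° − 12.8° = 77.2° in the northern hemisphere.

|ϕ| = 77.2°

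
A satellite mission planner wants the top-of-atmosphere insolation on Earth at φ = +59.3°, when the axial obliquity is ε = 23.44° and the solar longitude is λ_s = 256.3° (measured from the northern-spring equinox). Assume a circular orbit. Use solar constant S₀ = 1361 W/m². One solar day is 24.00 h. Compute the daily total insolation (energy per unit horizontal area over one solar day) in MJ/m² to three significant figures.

Solar declination: sin δ = sin ε · sin λ_s = sin 23.44° × sin 256.3° = -0.38647, so δ = -22.735°.
cos H₀ = −tan(+59.3°) tan(-22.735°) = 0.7057, H₀ = 0.7874 rad.
Bracket: H₀ sin φ sin δ + cos φ cos δ sin H₀ = 0.7874×0.85985×-0.38647 + 0.51054×0.92230×0.70849 = -0.261658 + 0.333607 = 0.071949.
Q̄ = (S₀/π) × [bracket] = (1361/π) × 0.071949 = 31.170 W/m².
Daily total = Q̄ × 24.00 h × 3600 s/h = 31.170 × 24.00 × 3600 / 10⁶ = 2.693 MJ/m².

2.69 MJ/m²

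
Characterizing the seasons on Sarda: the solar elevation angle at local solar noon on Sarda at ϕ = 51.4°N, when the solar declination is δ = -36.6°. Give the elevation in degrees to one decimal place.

2.0°

At local noon the hour angle is zero, so the zenith angle equals |ϕ − δ| = |+51.4° − (-36.600°)| = 88.000°.
Elevation = 90° − 88.000° = 2.0°.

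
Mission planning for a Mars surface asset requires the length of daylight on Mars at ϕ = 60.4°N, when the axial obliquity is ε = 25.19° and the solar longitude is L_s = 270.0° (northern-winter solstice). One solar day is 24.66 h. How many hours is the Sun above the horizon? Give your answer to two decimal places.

4.67 h

Solar declination: sin δ = sin ε · sin L_s = sin 25.19° × sin 270.0° = -0.42562, so δ = -25.190°.
cos h₀ = −tan ϕ · tan δ = −tan(+60.4°) × tan(-25.190°) = 0.8280, so h₀ = 0.5953 rad = 34.11°.
Daylight = 2h₀/(2π) × 24.66 h = (0.5953/π) × 24.66 = 4.67 h.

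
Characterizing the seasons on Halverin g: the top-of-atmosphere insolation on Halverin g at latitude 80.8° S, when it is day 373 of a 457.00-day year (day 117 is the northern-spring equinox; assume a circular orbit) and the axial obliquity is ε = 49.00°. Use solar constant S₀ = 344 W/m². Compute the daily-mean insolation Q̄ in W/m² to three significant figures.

Solar longitude: λ_s = 360° × (373 − 117)/457.00 = 201.663°.
sin δ = sin 49.00° × sin 201.663° = -0.27860, so δ = -16.177°.
cos H₀ = −tan(-80.8°) tan(-16.177°) = -1.7910 ≤ −1 ⇒ polar day, H₀ = π.
Bracket: H₀ sin φ sin δ + cos φ cos δ sin H₀ = 3.1416×-0.98714×-0.27860 + 0.15988×0.96041×0.00000 = 0.863994 + 0.000000 = 0.863994.
Q̄ = (S₀/π) × [bracket] = (344/π) × 0.863994 = 94.61 W/m².

Q̄ ≈ 94.6 W/m²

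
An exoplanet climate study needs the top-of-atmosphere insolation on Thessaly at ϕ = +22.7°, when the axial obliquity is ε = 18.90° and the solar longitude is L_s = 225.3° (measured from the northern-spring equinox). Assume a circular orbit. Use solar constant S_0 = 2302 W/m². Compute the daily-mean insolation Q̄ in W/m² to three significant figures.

Solar declination: sin δ = sin ε · sin L_s = sin 18.90° × sin 225.3° = -0.23024, so δ = -13.311°.
cos h₀ = −tan(+22.7°) tan(-13.311°) = 0.0990, h₀ = 1.4717 rad.
Bracket: h₀ sin ϕ sin δ + cos ϕ cos δ sin h₀ = 1.4717×0.38591×-0.23024 + 0.92254×0.97313×0.99509 = -0.130763 + 0.893343 = 0.762580.
Q̄ = (S_0/π) × [bracket] = (2302/π) × 0.762580 = 558.8 W/m².

Q̄ ≈ 559 W/m²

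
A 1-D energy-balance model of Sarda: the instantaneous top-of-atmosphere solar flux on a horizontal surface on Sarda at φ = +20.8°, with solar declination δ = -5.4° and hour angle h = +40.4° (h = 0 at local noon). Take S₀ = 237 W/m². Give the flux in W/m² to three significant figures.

160 W/m²

cos θ_z = sin φ sin δ + cos φ cos δ cos h = -0.033419 + 0.708746 = 0.675327.
Flux = S₀ · cos θ_z = 237 × 0.675327 = 160.1 W/m².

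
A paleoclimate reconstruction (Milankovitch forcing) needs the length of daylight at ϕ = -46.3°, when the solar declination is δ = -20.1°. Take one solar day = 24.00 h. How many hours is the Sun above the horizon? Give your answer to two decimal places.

cos h₀ = −tan ϕ · tan δ = −tan(-46.3°) × tan(-20.100°) = -0.3829, so h₀ = 1.9638 rad = 112.52°.
Daylight = 2h₀/(2π) × 24.00 h = (1.9638/π) × 24.00 = 15.00 h.

15.00 h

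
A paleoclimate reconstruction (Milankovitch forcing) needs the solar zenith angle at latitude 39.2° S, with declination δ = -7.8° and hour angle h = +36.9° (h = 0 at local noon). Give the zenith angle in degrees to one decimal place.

θ_z = 45.6°

cos θ_z = sin ϕ sin δ + cos ϕ cos δ cos h = 0.085776 + 0.613978 = 0.699754.
θ_z = arccos(0.699754) = 45.6°.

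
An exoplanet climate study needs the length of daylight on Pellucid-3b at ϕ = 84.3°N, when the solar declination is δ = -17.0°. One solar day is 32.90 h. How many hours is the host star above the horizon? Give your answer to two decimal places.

cos h₀ = −tan ϕ · tan δ = 3.0630 ≥ 1, so the host star never rises (polar night) and h₀ = 0.
Daylight = 2h₀/(2π) × 32.90 h = (0.0000/π) × 32.90 = 0.00 h.

0.00 h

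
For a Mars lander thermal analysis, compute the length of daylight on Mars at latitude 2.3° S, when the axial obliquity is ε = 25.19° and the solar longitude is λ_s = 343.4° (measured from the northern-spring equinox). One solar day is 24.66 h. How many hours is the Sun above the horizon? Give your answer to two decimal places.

12.37 h

Solar declination: sin δ = sin ε · sin λ_s = sin 25.19° × sin 343.4° = -0.12160, so δ = -6.984°.
cos H₀ = −tan φ · tan δ = −tan(-2.3°) × tan(-6.984°) = -0.0049, so H₀ = 1.5757 rad = 90.28°.
Daylight = 2H₀/(2π) × 24.66 h = (1.5757/π) × 24.66 = 12.37 h.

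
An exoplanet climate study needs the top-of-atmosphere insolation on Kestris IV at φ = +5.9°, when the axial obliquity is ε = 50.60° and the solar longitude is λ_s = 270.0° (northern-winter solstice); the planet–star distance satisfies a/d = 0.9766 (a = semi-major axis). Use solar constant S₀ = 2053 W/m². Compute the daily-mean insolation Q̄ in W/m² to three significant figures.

Q̄ ≈ 319 W/m²

Solar declination: sin δ = sin ε · sin λ_s = sin 50.60° × sin 270.0° = -0.77273, so δ = -50.600°.
cos H₀ = −tan(+5.9°) tan(-50.600°) = 0.1258, H₀ = 1.4447 rad.
Bracket: H₀ sin φ sin δ + cos φ cos δ sin H₀ = 1.4447×0.10279×-0.77273 + 0.99470×0.63473×0.99205 = -0.114751 + 0.626347 = 0.511596.
Inverse-square distance factor (a/d)² = 0.9766² = 0.953748.
Q̄ = (S₀/π) × 0.953748 × [bracket] = (2053/π) × 0.953748 × 0.511596 = 318.9 W/m².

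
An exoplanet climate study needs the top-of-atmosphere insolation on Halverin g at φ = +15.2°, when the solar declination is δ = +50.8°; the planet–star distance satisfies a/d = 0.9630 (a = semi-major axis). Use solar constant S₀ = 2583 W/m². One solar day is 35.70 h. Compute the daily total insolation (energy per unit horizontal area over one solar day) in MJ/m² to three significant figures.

94.4 MJ/m²

cos H₀ = −tan(+15.2°) tan(+50.800°) = -0.3331, H₀ = 1.9104 rad.
Bracket: H₀ sin φ sin δ + cos φ cos δ sin H₀ = 1.9104×0.26219×0.77494 + 0.96502×0.63203×0.94288 = 0.388158 + 0.575083 = 0.963241.
Inverse-square distance factor (a/d)² = 0.9630² = 0.927369.
Q̄ = (S₀/π) × 0.927369 × [bracket] = (2583/π) × 0.927369 × 0.963241 = 734.45 W/m².
Daily total = Q̄ × 35.70 h × 3600 s/h = 734.45 × 35.70 × 3600 / 10⁶ = 94.39 MJ/m².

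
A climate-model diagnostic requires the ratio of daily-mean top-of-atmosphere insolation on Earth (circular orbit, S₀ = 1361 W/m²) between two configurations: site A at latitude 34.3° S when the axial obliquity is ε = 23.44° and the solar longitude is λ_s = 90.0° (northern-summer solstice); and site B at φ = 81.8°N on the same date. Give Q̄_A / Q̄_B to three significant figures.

— Configuration A (φ=-34.3°):
Solar declination: sin δ = sin ε · sin λ_s = sin 23.44° × sin 90.0° = 0.39779, so δ = +23.440°.
cos H₀ = −tan(-34.3°) tan(+23.440°) = 0.2958, H₀ = 1.2705 rad.
Bracket: H₀ sin φ sin δ + cos φ cos δ sin H₀ = 1.2705×-0.56353×0.39779 + 0.82610×0.91748×0.95526 = -0.284804 + 0.724020 = 0.439216.
Q̄ = (S₀/π) × [bracket] = (1361/π) × 0.439216 = 190.28 W/m².
— Configuration B (φ=+81.8°):
cos H₀ = −tan(+81.8°) tan(+23.440°) = -3.0088 ≤ −1 ⇒ polar day, H₀ = π.
Bracket: H₀ sin φ sin δ + cos φ cos δ sin H₀ = 3.1416×0.98978×0.39779 + 0.14263×0.91748×0.00000 = 1.236925 + 0.000000 = 1.236925.
Q̄ = (S₀/π) × [bracket] = (1361/π) × 1.236925 = 535.86 W/m².
Ratio Q̄_A / Q̄_B = 190.28 / 535.86 = 0.3551.

Q̄_A / Q̄_B ≈ 0.355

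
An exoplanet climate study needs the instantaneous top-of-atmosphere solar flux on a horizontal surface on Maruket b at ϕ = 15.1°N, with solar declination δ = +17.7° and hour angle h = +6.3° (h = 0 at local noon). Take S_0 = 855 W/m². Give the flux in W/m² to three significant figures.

cos θ_z = sin ϕ sin δ + cos ϕ cos δ cos h = 0.079202 + 0.914214 = 0.993416.
Flux = S_0 · cos θ_z = 855 × 0.993416 = 849.4 W/m².

849 W/m²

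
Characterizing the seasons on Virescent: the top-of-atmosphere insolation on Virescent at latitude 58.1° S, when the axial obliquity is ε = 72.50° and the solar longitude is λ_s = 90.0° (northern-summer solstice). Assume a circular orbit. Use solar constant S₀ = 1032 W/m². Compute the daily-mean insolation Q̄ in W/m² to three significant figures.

Q̄ ≈ 0.00 W/m²

Solar declination: sin δ = sin ε · sin λ_s = sin 72.50° × sin 90.0° = 0.95372, so δ = +72.500°.
cos H₀ = −tan(-58.1°) tan(+72.500°) = 5.0954 ≥ 1 ⇒ polar night, H₀ = 0 and Q̄ = 0.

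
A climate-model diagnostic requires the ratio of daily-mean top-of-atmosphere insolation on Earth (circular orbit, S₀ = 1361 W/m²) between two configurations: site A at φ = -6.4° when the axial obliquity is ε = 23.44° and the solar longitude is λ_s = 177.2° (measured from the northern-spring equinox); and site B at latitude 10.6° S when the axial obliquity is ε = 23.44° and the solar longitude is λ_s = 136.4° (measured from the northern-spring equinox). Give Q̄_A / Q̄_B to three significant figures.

Q̄_A / Q̄_B ≈ 1.14

— Configuration A (φ=-6.4°):
Solar declination: sin δ = sin ε · sin λ_s = sin 23.44° × sin 177.2° = 0.01943, so δ = +1.113°.
cos H₀ = −tan(-6.4°) tan(+1.113°) = 0.0022, H₀ = 1.5686 rad.
Bracket: H₀ sin φ sin δ + cos φ cos δ sin H₀ = 1.5686×-0.11147×0.01943 + 0.99377×0.99981×1.00000 = -0.003397 + 0.993581 = 0.990184.
Q̄ = (S₀/π) × [bracket] = (1361/π) × 0.990184 = 428.97 W/m².
— Configuration B (φ=-10.6°):
Solar declination: sin δ = sin ε · sin λ_s = sin 23.44° × sin 136.4° = 0.27432, so δ = +15.922°.
cos H₀ = −tan(-10.6°) tan(+15.922°) = 0.0534, H₀ = 1.5174 rad.
Bracket: H₀ sin φ sin δ + cos φ cos δ sin H₀ = 1.5174×-0.18395×0.27432 + 0.98294×0.96164×0.99857 = -0.076570 + 0.943883 = 0.867313.
Q̄ = (S₀/π) × [bracket] = (1361/π) × 0.867313 = 375.74 W/m².
Ratio Q̄_A / Q̄_B = 428.97 / 375.74 = 1.142.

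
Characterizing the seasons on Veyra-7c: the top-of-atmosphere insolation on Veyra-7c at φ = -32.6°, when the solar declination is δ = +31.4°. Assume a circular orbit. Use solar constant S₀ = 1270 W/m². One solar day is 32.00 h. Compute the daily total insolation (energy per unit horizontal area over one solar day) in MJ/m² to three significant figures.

cos H₀ = −tan(-32.6°) tan(+31.400°) = 0.3904, H₀ = 1.1698 rad.
Bracket: H₀ sin φ sin δ + cos φ cos δ sin H₀ = 1.1698×-0.53877×0.52101 + 0.84245×0.85355×0.92066 = -0.328368 + 0.662022 = 0.333654.
Q̄ = (S₀/π) × [bracket] = (1270/π) × 0.333654 = 134.88 W/m².
Daily total = Q̄ × 32.00 h × 3600 s/h = 134.88 × 32.00 × 3600 / 10⁶ = 15.54 MJ/m².

15.5 MJ/m²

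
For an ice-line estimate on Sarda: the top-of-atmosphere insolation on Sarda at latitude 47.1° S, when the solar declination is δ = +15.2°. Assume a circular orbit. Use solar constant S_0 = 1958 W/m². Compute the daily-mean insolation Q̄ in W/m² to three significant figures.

Q̄ ≈ 239 W/m²

cos h₀ = −tan(-47.1°) tan(+15.200°) = 0.2924, h₀ = 1.2741 rad.
Bracket: h₀ sin ϕ sin δ + cos ϕ cos δ sin h₀ = 1.2741×-0.73254×0.26219 + 0.68072×0.96502×0.95630 = -0.244710 + 0.628202 = 0.383492.
Q̄ = (S_0/π) × [bracket] = (1958/π) × 0.383492 = 239.0 W/m².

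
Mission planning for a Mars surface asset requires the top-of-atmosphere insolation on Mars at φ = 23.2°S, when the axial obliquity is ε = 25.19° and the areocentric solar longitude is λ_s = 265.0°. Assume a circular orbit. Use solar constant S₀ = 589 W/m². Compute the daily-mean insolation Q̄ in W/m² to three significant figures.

Q̄ ≈ 208 W/m²

sin δ = sin 25.19° × sin 265.0° = -0.42400, so δ = -25.087°.
cos H₀ = −tan(-23.2°) tan(-25.087°) = -0.2007, H₀ = 1.7728 rad.
Bracket: H₀ sin φ sin δ + cos φ cos δ sin H₀ = 1.7728×-0.39394×-0.42400 + 0.91914×0.90566×0.97966 = 0.296112 + 0.815497 = 1.111609.
Q̄ = (S₀/π) × [bracket] = (589/π) × 1.111609 = 208.4 W/m².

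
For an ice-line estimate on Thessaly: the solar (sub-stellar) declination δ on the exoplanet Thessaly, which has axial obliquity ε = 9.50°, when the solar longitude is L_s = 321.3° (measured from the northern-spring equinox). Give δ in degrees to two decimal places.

δ = -5.92°

sin δ = sin ε · sin L_s = sin 9.50° × sin 321.3° = -0.103195.
δ = arcsin(-0.103195) = -5.92°.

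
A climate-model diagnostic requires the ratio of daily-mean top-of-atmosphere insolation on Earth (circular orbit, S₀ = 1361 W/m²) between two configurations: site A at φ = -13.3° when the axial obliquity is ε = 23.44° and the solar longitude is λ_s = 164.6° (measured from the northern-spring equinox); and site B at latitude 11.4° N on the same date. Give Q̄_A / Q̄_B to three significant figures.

Q̄_A / Q̄_B ≈ 0.923

— Configuration A (φ=-13.3°):
Solar declination: sin δ = sin ε · sin λ_s = sin 23.44° × sin 164.6° = 0.10564, so δ = +6.064°.
cos H₀ = −tan(-13.3°) tan(+6.064°) = 0.0251, H₀ = 1.5457 rad.
Bracket: H₀ sin φ sin δ + cos φ cos δ sin H₀ = 1.5457×-0.23005×0.10564 + 0.97318×0.99440×0.99968 = -0.037564 + 0.967421 = 0.929857.
Q̄ = (S₀/π) × [bracket] = (1361/π) × 0.929857 = 402.83 W/m².
— Configuration B (φ=+11.4°):
cos H₀ = −tan(+11.4°) tan(+6.064°) = -0.0214, H₀ = 1.5922 rad.
Bracket: H₀ sin φ sin δ + cos φ cos δ sin H₀ = 1.5922×0.19766×0.10564 + 0.98027×0.99440×0.99977 = 0.033246 + 0.974556 = 1.007802.
Q̄ = (S₀/π) × [bracket] = (1361/π) × 1.007802 = 436.60 W/m².
Ratio Q̄_A / Q̄_B = 402.83 / 436.60 = 0.9227.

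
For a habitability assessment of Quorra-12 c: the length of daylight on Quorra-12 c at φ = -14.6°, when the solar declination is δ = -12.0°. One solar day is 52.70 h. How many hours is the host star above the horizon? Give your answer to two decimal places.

27.28 h

cos H₀ = −tan φ · tan δ = −tan(-14.6°) × tan(-12.000°) = -0.0554, so H₀ = 1.6262 rad = 93.17°.
Daylight = 2H₀/(2π) × 52.70 h = (1.6262/π) × 52.70 = 27.28 h.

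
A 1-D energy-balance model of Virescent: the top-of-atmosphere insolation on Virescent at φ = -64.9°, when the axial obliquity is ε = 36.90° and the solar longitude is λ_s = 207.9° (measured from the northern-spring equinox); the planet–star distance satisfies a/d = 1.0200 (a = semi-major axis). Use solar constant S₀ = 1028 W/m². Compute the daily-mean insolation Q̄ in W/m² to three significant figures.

Solar declination: sin δ = sin ε · sin λ_s = sin 36.90° × sin 207.9° = -0.28095, so δ = -16.317°.
cos H₀ = −tan(-64.9°) tan(-16.317°) = -0.6249, H₀ = 2.2459 rad.
Bracket: H₀ sin φ sin δ + cos φ cos δ sin H₀ = 2.2459×-0.90557×-0.28095 + 0.42420×0.95972×0.78067 = 0.571402 + 0.317821 = 0.889223.
Inverse-square distance factor (a/d)² = 1.0200² = 1.040400.
Q̄ = (S₀/π) × 1.040400 × [bracket] = (1028/π) × 1.040400 × 0.889223 = 302.7 W/m².

Q̄ ≈ 303 W/m²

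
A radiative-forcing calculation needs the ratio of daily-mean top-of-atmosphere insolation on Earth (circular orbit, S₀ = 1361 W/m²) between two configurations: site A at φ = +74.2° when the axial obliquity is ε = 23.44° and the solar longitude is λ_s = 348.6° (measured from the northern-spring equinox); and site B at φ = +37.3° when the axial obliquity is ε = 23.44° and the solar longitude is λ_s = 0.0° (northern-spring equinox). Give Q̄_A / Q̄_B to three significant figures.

— Configuration A (φ=+74.2°):
Solar declination: sin δ = sin ε · sin λ_s = sin 23.44° × sin 348.6° = -0.07863, so δ = -4.510°.
cos H₀ = −tan(+74.2°) tan(-4.510°) = 0.2787, H₀ = 1.2883 rad.
Bracket: H₀ sin φ sin δ + cos φ cos δ sin H₀ = 1.2883×0.96222×-0.07863 + 0.27228×0.99690×0.96037 = -0.097472 + 0.260679 = 0.163207.
Q̄ = (S₀/π) × [bracket] = (1361/π) × 0.163207 = 70.704 W/m².
— Configuration B (φ=+37.3°):
Solar declination: sin δ = sin ε · sin λ_s = sin 23.44° × sin 0.0° = 0.00000, so δ = +0.000°.
cos H₀ = −tan(+37.3°) tan(+0.000°) = -0.0000, H₀ = 1.5708 rad.
Bracket: H₀ sin φ sin δ + cos φ cos δ sin H₀ = 1.5708×0.60599×0.00000 + 0.79547×1.00000×1.00000 = 0.000000 + 0.795470 = 0.795470.
Q̄ = (S₀/π) × [bracket] = (1361/π) × 0.795470 = 344.61 W/m².
Ratio Q̄_A / Q̄_B = 70.704 / 344.61 = 0.2052.

Q̄_A / Q̄_B ≈ 0.205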